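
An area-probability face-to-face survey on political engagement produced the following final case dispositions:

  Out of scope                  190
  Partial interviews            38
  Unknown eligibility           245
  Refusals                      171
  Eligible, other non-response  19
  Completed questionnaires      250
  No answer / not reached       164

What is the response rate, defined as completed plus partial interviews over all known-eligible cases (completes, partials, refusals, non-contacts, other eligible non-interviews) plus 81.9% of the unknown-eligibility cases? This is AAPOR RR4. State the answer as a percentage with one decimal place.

Top = 250 + 38 = 288
Known eligible = 250 + 38 + 171 + 164 + 19 = 642
Estimated eligible among unknowns = 0.8190 × 245 = 200.66
Denom = 642 + 200.66 = 842.66
RR4 = 288 / 842.66 = 0.3418

34.2%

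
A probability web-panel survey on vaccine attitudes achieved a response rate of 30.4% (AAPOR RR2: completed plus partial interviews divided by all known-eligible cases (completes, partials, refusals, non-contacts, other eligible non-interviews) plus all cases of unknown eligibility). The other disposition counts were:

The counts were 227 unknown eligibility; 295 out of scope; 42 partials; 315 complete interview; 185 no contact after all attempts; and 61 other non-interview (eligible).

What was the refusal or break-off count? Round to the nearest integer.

Num: 315 + 42 = 357
RR2 = 357 / D = 0.304
D = 357 / 0.304 = 1174.3
Other denominator terms total 830
refusal or break-off = 1174.3 − 830 ≈ 344

344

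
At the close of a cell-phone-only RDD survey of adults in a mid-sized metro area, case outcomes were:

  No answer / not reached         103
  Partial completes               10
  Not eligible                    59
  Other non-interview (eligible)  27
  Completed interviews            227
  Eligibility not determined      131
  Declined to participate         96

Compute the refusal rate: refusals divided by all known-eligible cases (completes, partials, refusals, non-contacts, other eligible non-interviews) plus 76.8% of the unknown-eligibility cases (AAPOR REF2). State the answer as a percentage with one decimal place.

17.0%

Numerator: 96
Eligible (known): 227 + 10 + 96 + 103 + 27 = 463
Eligible share of unknowns: 0.7680 × 131 = 100.61
Denom: 463 + 100.61 = 563.61
REF2 = 96 / 563.61 = 0.1703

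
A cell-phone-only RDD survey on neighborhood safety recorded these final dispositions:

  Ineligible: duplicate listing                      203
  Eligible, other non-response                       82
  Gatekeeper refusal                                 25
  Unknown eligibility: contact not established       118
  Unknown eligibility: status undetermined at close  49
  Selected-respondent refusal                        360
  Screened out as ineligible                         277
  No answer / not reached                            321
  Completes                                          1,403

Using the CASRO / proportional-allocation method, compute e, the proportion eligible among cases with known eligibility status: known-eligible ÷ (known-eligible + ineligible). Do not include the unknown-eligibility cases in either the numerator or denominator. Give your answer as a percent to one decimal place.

82.0%

Refused = 25 + 360 = 385
Undetermined eligibility = 118 + 49 = 167
Out of scope = 277 + 203 = 480
Known eligible → 1403 + 385 + 321 + 82 = 2191
e = 2191 / (2191 + 480) = 2191 / 2671 = 0.8203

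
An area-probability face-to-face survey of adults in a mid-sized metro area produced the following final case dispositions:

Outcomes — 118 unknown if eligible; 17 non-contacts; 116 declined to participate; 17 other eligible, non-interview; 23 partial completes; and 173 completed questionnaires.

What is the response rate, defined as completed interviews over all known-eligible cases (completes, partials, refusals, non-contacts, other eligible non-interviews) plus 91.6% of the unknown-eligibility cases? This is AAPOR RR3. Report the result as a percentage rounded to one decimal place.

Numerator: 173
Determined eligible: 173 + 23 + 116 + 17 + 17 = 346
e × U: 0.9160 × 118 = 108.09
Denom: 346 + 108.09 = 454.09
RR3 = 173 / 454.09 = 0.3810

38.1%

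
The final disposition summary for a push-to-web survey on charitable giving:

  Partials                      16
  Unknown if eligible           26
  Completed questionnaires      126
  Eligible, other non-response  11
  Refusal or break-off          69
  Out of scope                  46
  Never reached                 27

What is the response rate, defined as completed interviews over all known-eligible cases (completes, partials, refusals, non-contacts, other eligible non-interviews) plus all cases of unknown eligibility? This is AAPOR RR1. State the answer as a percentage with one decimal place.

Top = 126
Denominator = 126 + 16 + 69 + 27 + 11 + 26 = 275
RR1 = 126 / 275 = 0.4582

45.8%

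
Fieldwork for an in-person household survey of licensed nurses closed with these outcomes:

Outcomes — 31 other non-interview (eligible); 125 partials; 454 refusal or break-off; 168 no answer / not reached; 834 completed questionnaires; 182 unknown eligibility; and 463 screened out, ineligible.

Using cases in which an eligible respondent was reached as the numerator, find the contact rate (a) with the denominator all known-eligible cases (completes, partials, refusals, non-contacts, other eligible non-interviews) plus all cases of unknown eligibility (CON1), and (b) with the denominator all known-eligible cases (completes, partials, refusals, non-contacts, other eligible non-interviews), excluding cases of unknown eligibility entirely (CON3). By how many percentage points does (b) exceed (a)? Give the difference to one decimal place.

Top = 834 + 125 + 454 + 31 = 1444
Denominator = 834 + 125 + 454 + 168 + 31 + 182 = 1794
CON1 = 1444 / 1794 = 0.8049
Denominator = 834 + 125 + 454 + 168 + 31 = 1612
CON3 = 1444 / 1612 = 0.8958
Difference = 89.58 − 80.49 = 9.09 percentage points

9.1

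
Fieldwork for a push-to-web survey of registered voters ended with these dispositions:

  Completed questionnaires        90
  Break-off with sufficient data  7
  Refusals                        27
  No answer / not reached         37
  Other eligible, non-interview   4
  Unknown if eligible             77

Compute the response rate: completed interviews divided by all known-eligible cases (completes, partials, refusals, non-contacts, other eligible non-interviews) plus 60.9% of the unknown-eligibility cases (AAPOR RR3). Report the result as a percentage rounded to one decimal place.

Numerator → 90
Known eligible → 90 + 7 + 27 + 37 + 4 = 165
Eligible share of unknowns → 0.6090 × 77 = 46.89
Base → 165 + 46.89 = 211.89
RR3 = 90 / 211.89 = 0.4247

42.5%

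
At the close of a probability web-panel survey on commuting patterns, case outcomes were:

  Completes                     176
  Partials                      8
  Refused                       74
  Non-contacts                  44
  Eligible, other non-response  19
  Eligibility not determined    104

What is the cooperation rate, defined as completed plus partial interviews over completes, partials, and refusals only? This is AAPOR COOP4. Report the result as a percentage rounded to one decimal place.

Top → 176 + 8 = 184
Base → 176 + 8 + 74 = 258
COOP4 = 184 / 258 = 0.7132

71.3%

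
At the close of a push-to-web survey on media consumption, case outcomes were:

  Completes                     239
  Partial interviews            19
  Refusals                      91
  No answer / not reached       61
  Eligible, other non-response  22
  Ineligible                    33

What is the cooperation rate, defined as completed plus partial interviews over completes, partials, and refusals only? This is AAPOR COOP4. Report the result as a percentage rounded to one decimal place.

Numerator = 239 + 19 = 258
Denominator = 239 + 19 + 91 = 349
COOP4 = 258 / 349 = 0.7393

73.9%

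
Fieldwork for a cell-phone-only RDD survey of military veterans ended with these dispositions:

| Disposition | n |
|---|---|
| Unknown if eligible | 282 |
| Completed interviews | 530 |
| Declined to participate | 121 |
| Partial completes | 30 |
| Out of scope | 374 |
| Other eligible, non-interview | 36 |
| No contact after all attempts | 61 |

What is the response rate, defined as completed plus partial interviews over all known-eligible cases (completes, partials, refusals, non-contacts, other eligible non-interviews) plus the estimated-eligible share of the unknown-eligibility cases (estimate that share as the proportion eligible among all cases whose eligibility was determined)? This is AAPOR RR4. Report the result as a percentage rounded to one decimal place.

57.8%

Numerator = 530 + 30 = 560
Known eligible = 530 + 30 + 121 + 61 + 36 = 778
e = 778 / (778 + 374) = 778 / 1152 = 0.6753
Estimated eligible among unknowns = 0.6753 × 282 = 190.43
Denom = 778 + 190.43 = 968.43
RR4 = 560 / 968.43 = 0.5783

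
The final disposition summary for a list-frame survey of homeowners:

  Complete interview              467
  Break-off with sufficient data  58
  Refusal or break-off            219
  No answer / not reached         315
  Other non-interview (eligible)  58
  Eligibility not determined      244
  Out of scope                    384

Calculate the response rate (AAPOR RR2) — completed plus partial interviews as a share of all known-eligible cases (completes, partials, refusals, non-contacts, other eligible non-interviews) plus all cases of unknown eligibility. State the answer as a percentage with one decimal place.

Numerator = 467 + 58 = 525
Denominator = 467 + 58 + 219 + 315 + 58 + 244 = 1361
RR2 = 525 / 1361 = 0.3857

38.6%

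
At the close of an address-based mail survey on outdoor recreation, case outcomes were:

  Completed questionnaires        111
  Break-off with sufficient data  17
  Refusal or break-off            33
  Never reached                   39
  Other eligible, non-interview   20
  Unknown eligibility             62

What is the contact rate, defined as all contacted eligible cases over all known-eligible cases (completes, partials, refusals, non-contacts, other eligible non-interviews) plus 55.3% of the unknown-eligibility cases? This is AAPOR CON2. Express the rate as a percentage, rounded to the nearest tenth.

71.2%

Num: 111 + 17 + 33 + 20 = 181
Known eligible: 111 + 17 + 33 + 39 + 20 = 220
Estimated eligible among unknowns: 0.5530 × 62 = 34.29
Denom: 220 + 34.29 = 254.29
CON2 = 181 / 254.29 = 0.7118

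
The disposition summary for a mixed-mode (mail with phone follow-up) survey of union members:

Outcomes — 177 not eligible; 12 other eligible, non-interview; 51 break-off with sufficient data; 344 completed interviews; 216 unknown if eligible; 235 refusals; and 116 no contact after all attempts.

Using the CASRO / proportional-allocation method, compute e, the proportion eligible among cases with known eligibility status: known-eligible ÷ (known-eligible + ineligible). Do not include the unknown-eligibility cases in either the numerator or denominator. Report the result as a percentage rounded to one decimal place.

Known eligible = 344 + 51 + 235 + 116 + 12 = 758
e = 758 / (758 + 177) = 758 / 935 = 0.8107

81.1%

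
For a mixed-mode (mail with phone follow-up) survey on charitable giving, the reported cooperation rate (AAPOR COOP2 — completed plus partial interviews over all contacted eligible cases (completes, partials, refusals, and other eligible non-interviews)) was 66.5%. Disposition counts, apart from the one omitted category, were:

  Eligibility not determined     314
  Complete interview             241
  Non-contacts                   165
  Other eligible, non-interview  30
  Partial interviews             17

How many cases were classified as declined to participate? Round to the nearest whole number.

100

Top = 241 + 17 = 258
COOP2 = 258 / D = 0.665
D = 258 / 0.665 = 388.0
Remaining denominator categories sum to 288
declined to participate = 388.0 − 288 ≈ 100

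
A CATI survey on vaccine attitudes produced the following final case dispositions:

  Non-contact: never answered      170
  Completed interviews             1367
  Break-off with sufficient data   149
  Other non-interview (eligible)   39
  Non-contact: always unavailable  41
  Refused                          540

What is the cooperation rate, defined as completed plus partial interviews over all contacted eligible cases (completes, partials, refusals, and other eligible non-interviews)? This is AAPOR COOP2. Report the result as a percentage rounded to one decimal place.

Never reached = 170 + 41 = 211
Num → 1367 + 149 = 1516
Denominator → 1367 + 149 + 540 + 39 = 2095
COOP2 = 1516 / 2095 = 0.7236

72.4%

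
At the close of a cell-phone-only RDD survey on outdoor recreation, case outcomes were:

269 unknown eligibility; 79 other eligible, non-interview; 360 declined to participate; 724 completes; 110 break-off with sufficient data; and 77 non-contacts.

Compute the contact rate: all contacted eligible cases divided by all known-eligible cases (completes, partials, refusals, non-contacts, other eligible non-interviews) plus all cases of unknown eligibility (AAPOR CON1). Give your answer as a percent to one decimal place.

78.6%

Top: 724 + 110 + 360 + 79 = 1273
Base: 724 + 110 + 360 + 77 + 79 + 269 = 1619
CON1 = 1273 / 1619 = 0.7863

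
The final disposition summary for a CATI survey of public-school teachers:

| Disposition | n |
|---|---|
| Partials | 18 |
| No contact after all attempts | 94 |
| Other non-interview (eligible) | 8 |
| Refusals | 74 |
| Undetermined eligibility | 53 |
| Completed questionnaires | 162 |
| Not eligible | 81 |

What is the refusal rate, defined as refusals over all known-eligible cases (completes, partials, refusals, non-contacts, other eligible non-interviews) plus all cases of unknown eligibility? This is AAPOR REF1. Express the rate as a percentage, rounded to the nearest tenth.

Num = 74
Base = 162 + 18 + 74 + 94 + 8 + 53 = 409
REF1 = 74 / 409 = 0.1809

18.1%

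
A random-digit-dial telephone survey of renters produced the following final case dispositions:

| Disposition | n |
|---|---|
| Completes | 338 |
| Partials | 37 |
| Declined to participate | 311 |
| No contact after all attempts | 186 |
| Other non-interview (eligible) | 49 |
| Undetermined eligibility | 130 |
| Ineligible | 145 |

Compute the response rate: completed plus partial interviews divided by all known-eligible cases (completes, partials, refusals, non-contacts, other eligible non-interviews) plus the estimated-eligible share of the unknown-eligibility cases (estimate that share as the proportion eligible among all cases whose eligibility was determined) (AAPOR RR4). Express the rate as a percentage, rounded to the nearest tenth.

Num = 338 + 37 = 375
Determined eligible = 338 + 37 + 311 + 186 + 49 = 921
e = 921 / (921 + 145) = 921 / 1066 = 0.8640
Eligible share of unknowns = 0.8640 × 130 = 112.32
Denominator = 921 + 112.32 = 1033.32
RR4 = 375 / 1033.32 = 0.3629

36.3%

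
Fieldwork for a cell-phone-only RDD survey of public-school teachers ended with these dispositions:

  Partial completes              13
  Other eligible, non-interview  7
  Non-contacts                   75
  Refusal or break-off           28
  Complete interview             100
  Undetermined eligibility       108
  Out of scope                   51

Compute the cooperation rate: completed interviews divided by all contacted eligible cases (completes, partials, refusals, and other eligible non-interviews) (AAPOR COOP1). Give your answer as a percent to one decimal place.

Num → 100
Base → 100 + 13 + 28 + 7 = 148
COOP1 = 100 / 148 = 0.6757

67.6%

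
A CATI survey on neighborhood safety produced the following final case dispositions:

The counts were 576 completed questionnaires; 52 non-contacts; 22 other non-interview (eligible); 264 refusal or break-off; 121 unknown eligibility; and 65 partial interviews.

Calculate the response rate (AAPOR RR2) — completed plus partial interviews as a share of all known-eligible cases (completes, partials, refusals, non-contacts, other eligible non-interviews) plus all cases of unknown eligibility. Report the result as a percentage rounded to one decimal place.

58.3%

Num: 576 + 65 = 641
Base: 576 + 65 + 264 + 52 + 22 + 121 = 1100
RR2 = 641 / 1100 = 0.5827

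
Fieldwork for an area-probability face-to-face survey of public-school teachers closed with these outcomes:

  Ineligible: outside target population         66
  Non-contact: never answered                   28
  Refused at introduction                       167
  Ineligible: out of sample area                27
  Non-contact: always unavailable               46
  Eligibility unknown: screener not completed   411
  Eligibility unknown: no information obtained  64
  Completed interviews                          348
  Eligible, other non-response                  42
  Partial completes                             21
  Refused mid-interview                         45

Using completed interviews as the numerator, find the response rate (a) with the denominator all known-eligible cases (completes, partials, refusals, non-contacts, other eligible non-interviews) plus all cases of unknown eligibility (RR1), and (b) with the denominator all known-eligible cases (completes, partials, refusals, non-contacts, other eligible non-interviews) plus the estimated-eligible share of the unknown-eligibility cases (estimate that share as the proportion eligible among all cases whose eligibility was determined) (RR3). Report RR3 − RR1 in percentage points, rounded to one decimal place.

Refusals = 167 + 45 = 212
No answer / not reached = 28 + 46 = 74
Unknown eligibility = 411 + 64 = 475
Ineligible = 66 + 27 = 93
Num: 348
Denominator: 348 + 21 + 212 + 74 + 42 + 475 = 1172
RR1 = 348 / 1172 = 0.2969
Determined eligible: 348 + 21 + 212 + 74 + 42 = 697
e = 697 / (697 + 93) = 697 / 790 = 0.8823
e × U: 0.8823 × 475 = 419.09
Denominator: 697 + 419.09 = 1116.09
RR3 = 348 / 1116.09 = 0.3118
Difference = 31.18 − 29.69 = 1.49 percentage points

1.5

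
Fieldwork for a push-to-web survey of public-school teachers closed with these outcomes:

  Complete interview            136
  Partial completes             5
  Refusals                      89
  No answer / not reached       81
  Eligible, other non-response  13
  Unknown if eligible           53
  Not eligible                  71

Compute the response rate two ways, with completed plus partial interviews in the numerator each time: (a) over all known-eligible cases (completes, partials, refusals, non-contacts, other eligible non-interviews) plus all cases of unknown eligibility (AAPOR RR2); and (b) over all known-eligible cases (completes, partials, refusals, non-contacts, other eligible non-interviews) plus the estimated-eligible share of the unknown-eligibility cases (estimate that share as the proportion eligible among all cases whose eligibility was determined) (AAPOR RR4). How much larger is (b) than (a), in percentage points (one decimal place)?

1.0

Numerator → 136 + 5 = 141
Denom → 136 + 5 + 89 + 81 + 13 + 53 = 377
RR2 = 141 / 377 = 0.3740
Determined eligible → 136 + 5 + 89 + 81 + 13 = 324
e = 324 / (324 + 71) = 324 / 395 = 0.8203
Eligible share of unknowns → 0.8203 × 53 = 43.48
Denom → 324 + 43.48 = 367.48
RR4 = 141 / 367.48 = 0.3837
Difference = 38.37 − 37.40 = 0.97 percentage points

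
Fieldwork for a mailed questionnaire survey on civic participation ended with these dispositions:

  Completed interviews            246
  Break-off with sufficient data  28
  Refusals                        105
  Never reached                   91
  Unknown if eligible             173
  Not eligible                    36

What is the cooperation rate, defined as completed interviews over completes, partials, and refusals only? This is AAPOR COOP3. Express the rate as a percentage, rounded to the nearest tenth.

Top = 246
Denom = 246 + 28 + 105 = 379
COOP3 = 246 / 379 = 0.6491

64.9%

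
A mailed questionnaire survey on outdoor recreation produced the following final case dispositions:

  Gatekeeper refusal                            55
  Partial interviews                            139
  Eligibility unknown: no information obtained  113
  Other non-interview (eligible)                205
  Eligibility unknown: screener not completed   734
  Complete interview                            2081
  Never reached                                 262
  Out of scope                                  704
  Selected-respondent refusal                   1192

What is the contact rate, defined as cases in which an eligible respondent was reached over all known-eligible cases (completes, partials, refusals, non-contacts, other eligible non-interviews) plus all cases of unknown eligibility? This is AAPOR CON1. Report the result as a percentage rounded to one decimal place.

76.8%

Declined to participate = 55 + 1192 = 1247
Eligibility not determined = 734 + 113 = 847
Num = 2081 + 139 + 1247 + 205 = 3672
Denom = 2081 + 139 + 1247 + 262 + 205 + 847 = 4781
CON1 = 3672 / 4781 = 0.7680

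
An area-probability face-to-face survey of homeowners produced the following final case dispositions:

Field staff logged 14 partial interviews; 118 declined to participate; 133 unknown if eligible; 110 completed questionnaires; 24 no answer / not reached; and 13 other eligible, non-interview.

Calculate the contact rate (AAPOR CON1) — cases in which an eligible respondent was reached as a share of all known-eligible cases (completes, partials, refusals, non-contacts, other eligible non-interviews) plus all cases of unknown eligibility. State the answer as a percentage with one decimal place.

61.9%

Num: 110 + 14 + 118 + 13 = 255
Denom: 110 + 14 + 118 + 24 + 13 + 133 = 412
CON1 = 255 / 412 = 0.6189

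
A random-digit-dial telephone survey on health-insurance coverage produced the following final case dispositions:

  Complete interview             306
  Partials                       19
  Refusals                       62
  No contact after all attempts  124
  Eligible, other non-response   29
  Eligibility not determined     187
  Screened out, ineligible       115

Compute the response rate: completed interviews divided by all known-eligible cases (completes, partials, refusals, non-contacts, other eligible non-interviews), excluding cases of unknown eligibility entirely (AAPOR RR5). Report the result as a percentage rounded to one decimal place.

56.7%

Num = 306
Denominator = 306 + 19 + 62 + 124 + 29 = 540
RR5 = 306 / 540 = 0.5667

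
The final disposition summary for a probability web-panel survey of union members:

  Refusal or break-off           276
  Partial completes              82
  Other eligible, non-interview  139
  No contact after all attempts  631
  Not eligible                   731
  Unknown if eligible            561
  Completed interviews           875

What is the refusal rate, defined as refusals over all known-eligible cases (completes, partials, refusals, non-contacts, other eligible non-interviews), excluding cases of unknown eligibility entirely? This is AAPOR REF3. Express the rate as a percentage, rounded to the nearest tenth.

Num: 276
Base: 875 + 82 + 276 + 631 + 139 = 2003
REF3 = 276 / 2003 = 0.1378

13.8%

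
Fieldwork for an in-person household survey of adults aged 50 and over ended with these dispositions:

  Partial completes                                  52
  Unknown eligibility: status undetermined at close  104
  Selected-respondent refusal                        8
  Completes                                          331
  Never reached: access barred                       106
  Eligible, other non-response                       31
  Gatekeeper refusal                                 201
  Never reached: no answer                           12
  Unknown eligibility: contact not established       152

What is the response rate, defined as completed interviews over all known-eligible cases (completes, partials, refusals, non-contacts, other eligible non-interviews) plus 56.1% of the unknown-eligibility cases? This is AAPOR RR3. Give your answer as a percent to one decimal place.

Refusals = 201 + 8 = 209
Non-contacts = 12 + 106 = 118
Eligibility not determined = 152 + 104 = 256
Numerator → 331
Eligible (known) → 331 + 52 + 209 + 118 + 31 = 741
Estimated eligible among unknowns → 0.5610 × 256 = 143.62
Denominator → 741 + 143.62 = 884.62
RR3 = 331 / 884.62 = 0.3742

37.4%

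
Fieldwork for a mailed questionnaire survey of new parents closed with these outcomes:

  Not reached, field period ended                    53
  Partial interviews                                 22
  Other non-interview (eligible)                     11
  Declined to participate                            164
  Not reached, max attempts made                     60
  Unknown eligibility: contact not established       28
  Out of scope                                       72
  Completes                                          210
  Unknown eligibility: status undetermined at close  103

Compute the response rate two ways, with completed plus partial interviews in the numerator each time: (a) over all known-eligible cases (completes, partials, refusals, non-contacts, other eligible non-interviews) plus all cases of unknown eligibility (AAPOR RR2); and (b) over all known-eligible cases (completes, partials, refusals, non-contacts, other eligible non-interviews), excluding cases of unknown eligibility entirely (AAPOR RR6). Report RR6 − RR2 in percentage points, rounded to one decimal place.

Non-contacts = 53 + 60 = 113
Unknown eligibility = 28 + 103 = 131
Top = 210 + 22 = 232
Base = 210 + 22 + 164 + 113 + 11 + 131 = 651
RR2 = 232 / 651 = 0.3564
Base = 210 + 22 + 164 + 113 + 11 = 520
RR6 = 232 / 520 = 0.4462
Difference = 44.62 − 35.64 = 8.98 percentage points

9.0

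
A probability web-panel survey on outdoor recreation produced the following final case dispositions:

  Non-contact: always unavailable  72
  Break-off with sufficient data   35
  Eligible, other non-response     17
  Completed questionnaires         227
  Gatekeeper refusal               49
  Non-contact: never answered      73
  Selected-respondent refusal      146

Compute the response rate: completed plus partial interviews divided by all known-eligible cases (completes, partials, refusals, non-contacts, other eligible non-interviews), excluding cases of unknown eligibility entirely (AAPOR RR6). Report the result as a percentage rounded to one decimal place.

Refused = 49 + 146 = 195
No answer / not reached = 73 + 72 = 145
Top: 227 + 35 = 262
Base: 227 + 35 + 195 + 145 + 17 = 619
RR6 = 262 / 619 = 0.4233

42.3%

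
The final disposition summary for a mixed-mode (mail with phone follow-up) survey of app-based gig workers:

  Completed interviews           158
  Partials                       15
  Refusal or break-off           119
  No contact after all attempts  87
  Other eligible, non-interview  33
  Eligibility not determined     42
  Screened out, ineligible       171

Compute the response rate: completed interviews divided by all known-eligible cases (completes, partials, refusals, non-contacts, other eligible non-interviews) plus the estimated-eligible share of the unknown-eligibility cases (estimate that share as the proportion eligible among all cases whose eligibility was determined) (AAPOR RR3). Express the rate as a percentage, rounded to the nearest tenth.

35.8%

Num: 158
Known eligible: 158 + 15 + 119 + 87 + 33 = 412
e = 412 / (412 + 171) = 412 / 583 = 0.7067
Estimated eligible among unknowns: 0.7067 × 42 = 29.68
Denom: 412 + 29.68 = 441.68
RR3 = 158 / 441.68 = 0.3577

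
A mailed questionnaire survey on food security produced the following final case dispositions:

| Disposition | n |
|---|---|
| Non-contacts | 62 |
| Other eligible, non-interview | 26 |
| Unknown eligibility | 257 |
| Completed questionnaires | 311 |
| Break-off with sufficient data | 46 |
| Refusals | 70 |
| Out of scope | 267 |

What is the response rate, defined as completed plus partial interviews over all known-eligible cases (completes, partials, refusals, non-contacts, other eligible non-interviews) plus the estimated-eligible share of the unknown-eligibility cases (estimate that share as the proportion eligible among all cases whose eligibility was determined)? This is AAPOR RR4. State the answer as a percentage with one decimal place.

52.2%

Numerator = 311 + 46 = 357
Determined eligible = 311 + 46 + 70 + 62 + 26 = 515
e = 515 / (515 + 267) = 515 / 782 = 0.6586
Eligible share of unknowns = 0.6586 × 257 = 169.26
Denom = 515 + 169.26 = 684.26
RR4 = 357 / 684.26 = 0.5217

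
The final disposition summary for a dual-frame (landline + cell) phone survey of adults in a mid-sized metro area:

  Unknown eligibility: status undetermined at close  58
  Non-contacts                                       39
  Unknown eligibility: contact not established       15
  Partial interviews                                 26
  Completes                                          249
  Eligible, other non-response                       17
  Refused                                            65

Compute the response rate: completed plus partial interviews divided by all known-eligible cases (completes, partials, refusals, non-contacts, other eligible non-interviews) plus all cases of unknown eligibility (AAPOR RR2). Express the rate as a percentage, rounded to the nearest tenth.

58.6%

Undetermined eligibility = 15 + 58 = 73
Numerator: 249 + 26 = 275
Denom: 249 + 26 + 65 + 39 + 17 + 73 = 469
RR2 = 275 / 469 = 0.5864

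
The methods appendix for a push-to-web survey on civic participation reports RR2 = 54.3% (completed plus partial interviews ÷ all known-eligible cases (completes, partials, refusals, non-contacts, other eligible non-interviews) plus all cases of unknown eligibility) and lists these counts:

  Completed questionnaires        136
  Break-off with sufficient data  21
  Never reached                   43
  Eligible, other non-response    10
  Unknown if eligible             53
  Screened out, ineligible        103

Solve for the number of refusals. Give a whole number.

Numerator: 136 + 21 = 157
RR2 = 157 / D = 0.543
D = 157 / 0.543 = 289.1
Remaining denominator categories sum to 263
refusals = 289.1 − 263 ≈ 26

26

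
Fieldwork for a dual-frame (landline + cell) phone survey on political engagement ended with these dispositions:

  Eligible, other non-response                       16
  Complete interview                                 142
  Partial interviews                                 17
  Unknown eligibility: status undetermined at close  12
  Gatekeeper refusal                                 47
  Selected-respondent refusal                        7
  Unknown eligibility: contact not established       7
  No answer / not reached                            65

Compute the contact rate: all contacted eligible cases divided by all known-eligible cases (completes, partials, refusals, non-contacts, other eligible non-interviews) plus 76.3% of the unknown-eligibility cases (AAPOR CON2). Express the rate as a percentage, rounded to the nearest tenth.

Refusal or break-off = 47 + 7 = 54
Eligibility not determined = 7 + 12 = 19
Numerator: 142 + 17 + 54 + 16 = 229
Determined eligible: 142 + 17 + 54 + 65 + 16 = 294
e × U: 0.7630 × 19 = 14.50
Base: 294 + 14.50 = 308.50
CON2 = 229 / 308.50 = 0.7423

74.2%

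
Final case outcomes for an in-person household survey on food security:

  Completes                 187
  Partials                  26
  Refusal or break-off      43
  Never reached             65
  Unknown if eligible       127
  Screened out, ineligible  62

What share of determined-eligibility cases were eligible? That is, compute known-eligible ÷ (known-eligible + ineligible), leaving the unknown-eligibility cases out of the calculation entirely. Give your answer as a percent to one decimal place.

Determined eligible = 187 + 26 + 43 + 65 = 321
e = 321 / (321 + 62) = 321 / 383 = 0.8381

83.8%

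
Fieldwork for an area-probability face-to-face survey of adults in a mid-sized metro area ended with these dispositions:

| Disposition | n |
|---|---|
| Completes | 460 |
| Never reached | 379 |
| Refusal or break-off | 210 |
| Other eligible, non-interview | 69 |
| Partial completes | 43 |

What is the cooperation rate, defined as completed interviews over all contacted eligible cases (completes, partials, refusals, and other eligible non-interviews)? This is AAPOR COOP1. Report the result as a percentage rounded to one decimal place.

58.8%

Top → 460
Base → 460 + 43 + 210 + 69 = 782
COOP1 = 460 / 782 = 0.5882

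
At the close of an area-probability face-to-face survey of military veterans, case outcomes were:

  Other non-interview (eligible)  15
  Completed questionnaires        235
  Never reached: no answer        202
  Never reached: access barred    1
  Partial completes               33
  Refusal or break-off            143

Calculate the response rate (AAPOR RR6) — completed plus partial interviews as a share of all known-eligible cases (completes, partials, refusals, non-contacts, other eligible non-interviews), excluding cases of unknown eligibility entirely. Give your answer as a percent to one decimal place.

42.6%

Never reached = 202 + 1 = 203
Num → 235 + 33 = 268
Denominator → 235 + 33 + 143 + 203 + 15 = 629
RR6 = 268 / 629 = 0.4261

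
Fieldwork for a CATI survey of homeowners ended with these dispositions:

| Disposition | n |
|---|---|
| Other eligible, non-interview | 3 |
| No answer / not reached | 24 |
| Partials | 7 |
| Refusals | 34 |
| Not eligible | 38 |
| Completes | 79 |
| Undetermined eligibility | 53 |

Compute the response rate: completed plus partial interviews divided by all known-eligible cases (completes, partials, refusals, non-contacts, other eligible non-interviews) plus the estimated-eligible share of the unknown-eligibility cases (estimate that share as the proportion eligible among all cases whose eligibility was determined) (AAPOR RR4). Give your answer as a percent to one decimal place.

Num = 79 + 7 = 86
Determined eligible = 79 + 7 + 34 + 24 + 3 = 147
e = 147 / (147 + 38) = 147 / 185 = 0.7946
Estimated eligible among unknowns = 0.7946 × 53 = 42.11
Base = 147 + 42.11 = 189.11
RR4 = 86 / 189.11 = 0.4548

45.5%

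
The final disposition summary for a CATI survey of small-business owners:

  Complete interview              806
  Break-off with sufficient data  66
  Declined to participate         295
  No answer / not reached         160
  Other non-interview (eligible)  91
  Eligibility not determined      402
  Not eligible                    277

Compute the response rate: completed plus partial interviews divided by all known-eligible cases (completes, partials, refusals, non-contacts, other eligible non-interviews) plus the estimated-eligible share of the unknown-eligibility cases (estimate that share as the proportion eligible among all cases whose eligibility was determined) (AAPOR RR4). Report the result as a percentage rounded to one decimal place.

Numerator: 806 + 66 = 872
Known eligible: 806 + 66 + 295 + 160 + 91 = 1418
e = 1418 / (1418 + 277) = 1418 / 1695 = 0.8366
Eligible share of unknowns: 0.8366 × 402 = 336.31
Denominator: 1418 + 336.31 = 1754.31
RR4 = 872 / 1754.31 = 0.4971

49.7%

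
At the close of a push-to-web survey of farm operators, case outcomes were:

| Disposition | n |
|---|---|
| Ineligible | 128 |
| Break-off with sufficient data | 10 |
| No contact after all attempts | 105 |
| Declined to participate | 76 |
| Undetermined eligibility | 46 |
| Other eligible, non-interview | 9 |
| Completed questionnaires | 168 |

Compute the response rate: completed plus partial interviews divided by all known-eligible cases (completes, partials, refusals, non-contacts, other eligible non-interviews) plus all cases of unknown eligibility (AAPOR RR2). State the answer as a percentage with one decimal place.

43.0%

Numerator → 168 + 10 = 178
Base → 168 + 10 + 76 + 105 + 9 + 46 = 414
RR2 = 178 / 414 = 0.4300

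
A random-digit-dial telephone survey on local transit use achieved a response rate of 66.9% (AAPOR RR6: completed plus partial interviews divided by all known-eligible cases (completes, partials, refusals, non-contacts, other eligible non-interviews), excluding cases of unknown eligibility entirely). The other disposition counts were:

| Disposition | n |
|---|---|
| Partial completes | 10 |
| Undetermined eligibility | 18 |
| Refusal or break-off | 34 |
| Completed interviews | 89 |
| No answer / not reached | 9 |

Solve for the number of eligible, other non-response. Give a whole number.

Top = 89 + 10 = 99
RR6 = 99 / D = 0.669
D = 99 / 0.669 = 148.0
Other denominator terms total 142
eligible, other non-response = 148.0 − 142 ≈ 6

6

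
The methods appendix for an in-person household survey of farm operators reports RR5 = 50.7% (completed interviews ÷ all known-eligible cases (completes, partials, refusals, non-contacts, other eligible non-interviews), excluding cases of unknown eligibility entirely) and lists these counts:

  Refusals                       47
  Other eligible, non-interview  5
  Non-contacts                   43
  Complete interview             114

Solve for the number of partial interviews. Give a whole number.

RR5 = 114 / D = 0.507
D = 114 / 0.507 = 224.9
Other denominator terms total 209
partial interviews = 224.9 − 209 ≈ 16

16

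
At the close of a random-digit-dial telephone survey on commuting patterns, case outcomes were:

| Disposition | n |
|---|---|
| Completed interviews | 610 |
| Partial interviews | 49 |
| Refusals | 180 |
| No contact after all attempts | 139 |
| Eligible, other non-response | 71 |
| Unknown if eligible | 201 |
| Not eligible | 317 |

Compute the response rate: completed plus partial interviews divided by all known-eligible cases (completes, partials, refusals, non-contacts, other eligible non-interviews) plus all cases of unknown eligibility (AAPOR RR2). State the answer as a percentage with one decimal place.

Numerator = 610 + 49 = 659
Denom = 610 + 49 + 180 + 139 + 71 + 201 = 1250
RR2 = 659 / 1250 = 0.5272

52.7%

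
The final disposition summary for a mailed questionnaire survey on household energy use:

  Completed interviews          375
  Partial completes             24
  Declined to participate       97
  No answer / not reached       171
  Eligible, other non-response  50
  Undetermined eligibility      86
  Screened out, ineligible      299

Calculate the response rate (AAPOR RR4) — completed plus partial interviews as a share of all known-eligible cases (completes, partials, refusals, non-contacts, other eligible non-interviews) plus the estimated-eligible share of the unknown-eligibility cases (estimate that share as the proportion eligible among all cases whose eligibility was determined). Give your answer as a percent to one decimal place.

51.3%

Numerator → 375 + 24 = 399
Eligible (known) → 375 + 24 + 97 + 171 + 50 = 717
e = 717 / (717 + 299) = 717 / 1016 = 0.7057
e × U → 0.7057 × 86 = 60.69
Denominator → 717 + 60.69 = 777.69
RR4 = 399 / 777.69 = 0.5131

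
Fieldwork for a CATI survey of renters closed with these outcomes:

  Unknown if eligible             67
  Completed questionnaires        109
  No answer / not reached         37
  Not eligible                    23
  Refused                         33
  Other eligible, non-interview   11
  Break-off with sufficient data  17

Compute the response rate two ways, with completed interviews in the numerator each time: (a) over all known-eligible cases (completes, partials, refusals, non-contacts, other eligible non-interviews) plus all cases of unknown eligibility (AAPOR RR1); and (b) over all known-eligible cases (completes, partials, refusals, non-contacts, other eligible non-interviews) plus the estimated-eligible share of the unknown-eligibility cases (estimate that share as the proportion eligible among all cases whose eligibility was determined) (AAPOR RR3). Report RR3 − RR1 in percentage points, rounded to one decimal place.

Num: 109
Denom: 109 + 17 + 33 + 37 + 11 + 67 = 274
RR1 = 109 / 274 = 0.3978
Determined eligible: 109 + 17 + 33 + 37 + 11 = 207
e = 207 / (207 + 23) = 207 / 230 = 0.9000
Estimated eligible among unknowns: 0.9000 × 67 = 60.30
Denom: 207 + 60.30 = 267.30
RR3 = 109 / 267.30 = 0.4078
Difference = 40.78 − 39.78 = 1.00 percentage points

1.0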